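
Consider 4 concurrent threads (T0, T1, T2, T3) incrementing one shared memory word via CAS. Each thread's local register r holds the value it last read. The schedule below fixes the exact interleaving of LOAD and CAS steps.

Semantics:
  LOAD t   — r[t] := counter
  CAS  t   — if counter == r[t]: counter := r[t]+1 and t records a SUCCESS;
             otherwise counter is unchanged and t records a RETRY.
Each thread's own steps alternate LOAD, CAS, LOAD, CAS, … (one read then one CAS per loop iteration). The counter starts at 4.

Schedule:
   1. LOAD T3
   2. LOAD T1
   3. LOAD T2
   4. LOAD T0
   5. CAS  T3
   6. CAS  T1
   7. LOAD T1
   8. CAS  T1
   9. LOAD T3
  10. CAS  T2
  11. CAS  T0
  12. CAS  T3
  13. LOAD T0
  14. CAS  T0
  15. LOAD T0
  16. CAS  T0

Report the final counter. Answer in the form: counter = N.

[1] T3.load  rd  (counter 4, T3.r 4)
[2] T1.load  rd  (counter 4, T1.r 4)
[3] T2.load  rd  (counter 4, T2.r 4)
[4] T0.load  rd  (counter 4, T0.r 4)
[5] T3.cas  hit  (counter 5, T3.r 4)
[6] T1.cas  miss  (counter 5, T1.r 4)
[7] T1.load  rd  (counter 5, T1.r 5)
[8] T1.cas  hit  (counter 6, T1.r 5)
[9] T3.load  rd  (counter 6, T3.r 6)
[10] T2.cas  miss  (counter 6, T2.r 4)
[11] T0.cas  miss  (counter 6, T0.r 4)
[12] T3.cas  hit  (counter 7, T3.r 6)
[13] T0.load  rd  (counter 7, T0.r 7)
[14] T0.cas  hit  (counter 8, T0.r 7)
[15] T0.load  rd  (counter 8, T0.r 8)
[16] T0.cas  hit  (counter 9, T0.r 8)

counter = 9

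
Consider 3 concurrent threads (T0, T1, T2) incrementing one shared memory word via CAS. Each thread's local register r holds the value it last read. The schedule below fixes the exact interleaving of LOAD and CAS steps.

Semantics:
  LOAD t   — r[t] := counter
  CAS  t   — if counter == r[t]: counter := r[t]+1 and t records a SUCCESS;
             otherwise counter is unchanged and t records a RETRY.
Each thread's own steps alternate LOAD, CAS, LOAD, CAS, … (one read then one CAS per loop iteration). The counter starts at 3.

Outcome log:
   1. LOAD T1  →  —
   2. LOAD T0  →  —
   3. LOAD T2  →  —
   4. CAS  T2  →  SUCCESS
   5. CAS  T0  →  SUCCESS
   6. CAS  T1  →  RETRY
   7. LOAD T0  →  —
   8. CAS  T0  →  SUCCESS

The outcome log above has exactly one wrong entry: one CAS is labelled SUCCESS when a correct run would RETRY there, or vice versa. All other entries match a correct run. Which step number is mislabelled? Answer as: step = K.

step = 5

Correct run:
step 1: T1 LOAD ⇒ load; ctr=3 reg=3
step 2: T0 LOAD ⇒ load; ctr=3 reg=3
step 3: T2 LOAD ⇒ load; ctr=3 reg=3
step 4: T2 CAS ⇒ ok; ctr=4 reg=3
step 5: T0 CAS ⇒ retry; ctr=4 reg=3
step 6: T1 CAS ⇒ retry; ctr=4 reg=3
step 7: T0 LOAD ⇒ load; ctr=4 reg=4
step 8: T0 CAS ⇒ ok; ctr=5 reg=4
Mismatch at 5.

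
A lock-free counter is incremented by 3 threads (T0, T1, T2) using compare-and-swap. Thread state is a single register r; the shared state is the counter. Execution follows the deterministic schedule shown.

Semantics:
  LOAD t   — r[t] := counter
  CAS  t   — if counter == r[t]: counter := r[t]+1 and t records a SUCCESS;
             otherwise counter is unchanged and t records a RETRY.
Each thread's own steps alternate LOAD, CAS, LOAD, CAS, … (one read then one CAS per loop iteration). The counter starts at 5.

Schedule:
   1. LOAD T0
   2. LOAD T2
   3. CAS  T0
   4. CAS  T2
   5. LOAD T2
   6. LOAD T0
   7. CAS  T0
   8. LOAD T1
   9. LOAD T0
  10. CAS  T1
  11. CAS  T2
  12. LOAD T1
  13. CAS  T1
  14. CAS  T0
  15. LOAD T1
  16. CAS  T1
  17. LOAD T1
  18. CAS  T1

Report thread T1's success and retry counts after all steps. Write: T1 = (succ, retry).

T1 = (4, 0)

T0 LOAD — after: cnt=5, r=5 — load
T2 LOAD — after: cnt=5, r=5 — load
T0 CAS — after: cnt=6, r=5 — ok
T2 CAS — after: cnt=6, r=5 — retry
T2 LOAD — after: cnt=6, r=6 — load
T0 LOAD — after: cnt=6, r=6 — load
T0 CAS — after: cnt=7, r=6 — ok
T1 LOAD — after: cnt=7, r=7 — load
T0 LOAD — after: cnt=7, r=7 — load
T1 CAS — after: cnt=8, r=7 — ok
T2 CAS — after: cnt=8, r=6 — retry
T1 LOAD — after: cnt=8, r=8 — load
T1 CAS — after: cnt=9, r=8 — ok
T0 CAS — after: cnt=9, r=7 — retry
T1 LOAD — after: cnt=9, r=9 — load
T1 CAS — after: cnt=10, r=9 — ok
T1 LOAD — after: cnt=10, r=10 — load
T1 CAS — after: cnt=11, r=10 — ok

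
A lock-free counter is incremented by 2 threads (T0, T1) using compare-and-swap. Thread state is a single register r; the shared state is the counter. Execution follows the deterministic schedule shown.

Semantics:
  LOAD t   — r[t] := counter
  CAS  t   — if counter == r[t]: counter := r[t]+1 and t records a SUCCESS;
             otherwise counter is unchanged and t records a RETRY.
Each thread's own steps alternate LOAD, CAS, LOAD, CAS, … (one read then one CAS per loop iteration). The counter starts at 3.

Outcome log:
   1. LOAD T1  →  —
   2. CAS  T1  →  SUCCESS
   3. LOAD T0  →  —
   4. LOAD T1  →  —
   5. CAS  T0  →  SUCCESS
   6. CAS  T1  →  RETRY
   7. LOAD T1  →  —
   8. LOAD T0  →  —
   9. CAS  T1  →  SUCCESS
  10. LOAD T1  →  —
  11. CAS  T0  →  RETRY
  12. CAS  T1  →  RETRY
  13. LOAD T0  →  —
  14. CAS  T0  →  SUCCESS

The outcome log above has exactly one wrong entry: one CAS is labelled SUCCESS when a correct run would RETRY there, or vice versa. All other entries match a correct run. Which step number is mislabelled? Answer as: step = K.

Reference trace:
#1 T1 reads 3
#2 T1 CAS(3→4) writes; counter now 4
#3 T0 reads 4
#4 T1 reads 4
#5 T0 CAS(4→5) writes; counter now 5
#6 T1 CAS(4→5) fails; counter now 5
#7 T1 reads 5
#8 T0 reads 5
#9 T1 CAS(5→6) writes; counter now 6
#10 T1 reads 6
#11 T0 CAS(5→6) fails; counter now 6
#12 T1 CAS(6→7) writes; counter now 7
#13 T0 reads 7
#14 T0 CAS(7→8) writes; counter now 8
Log disagrees first at step 12.

step = 12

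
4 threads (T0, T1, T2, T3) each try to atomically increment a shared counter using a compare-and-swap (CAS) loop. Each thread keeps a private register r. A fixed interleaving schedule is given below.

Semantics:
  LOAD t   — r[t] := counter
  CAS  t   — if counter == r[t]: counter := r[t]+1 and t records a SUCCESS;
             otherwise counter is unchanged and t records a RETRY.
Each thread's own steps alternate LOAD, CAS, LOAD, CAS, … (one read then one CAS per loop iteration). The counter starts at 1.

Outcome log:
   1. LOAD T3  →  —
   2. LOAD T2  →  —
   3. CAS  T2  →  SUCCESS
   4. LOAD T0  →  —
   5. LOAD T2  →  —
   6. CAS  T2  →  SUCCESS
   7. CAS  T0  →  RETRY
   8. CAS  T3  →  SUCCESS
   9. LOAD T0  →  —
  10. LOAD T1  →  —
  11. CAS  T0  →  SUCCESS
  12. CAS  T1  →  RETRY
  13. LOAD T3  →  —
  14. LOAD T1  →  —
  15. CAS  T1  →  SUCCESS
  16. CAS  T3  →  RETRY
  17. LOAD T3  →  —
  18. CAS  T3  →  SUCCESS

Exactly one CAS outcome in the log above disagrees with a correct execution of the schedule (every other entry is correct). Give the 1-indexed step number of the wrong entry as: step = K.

step = 8

Reference trace:
step 1: T3 LOAD ⇒ load; ctr=1 reg=1
step 2: T2 LOAD ⇒ load; ctr=1 reg=1
step 3: T2 CAS ⇒ ok; ctr=2 reg=1
step 4: T0 LOAD ⇒ load; ctr=2 reg=2
step 5: T2 LOAD ⇒ load; ctr=2 reg=2
step 6: T2 CAS ⇒ ok; ctr=3 reg=2
step 7: T0 CAS ⇒ retry; ctr=3 reg=2
step 8: T3 CAS ⇒ retry; ctr=3 reg=1
step 9: T0 LOAD ⇒ load; ctr=3 reg=3
step 10: T1 LOAD ⇒ load; ctr=3 reg=3
step 11: T0 CAS ⇒ ok; ctr=4 reg=3
step 12: T1 CAS ⇒ retry; ctr=4 reg=3
step 13: T3 LOAD ⇒ load; ctr=4 reg=4
step 14: T1 LOAD ⇒ load; ctr=4 reg=4
step 15: T1 CAS ⇒ ok; ctr=5 reg=4
step 16: T3 CAS ⇒ retry; ctr=5 reg=4
step 17: T3 LOAD ⇒ load; ctr=5 reg=5
step 18: T3 CAS ⇒ ok; ctr=6 reg=5
Mismatch at 8.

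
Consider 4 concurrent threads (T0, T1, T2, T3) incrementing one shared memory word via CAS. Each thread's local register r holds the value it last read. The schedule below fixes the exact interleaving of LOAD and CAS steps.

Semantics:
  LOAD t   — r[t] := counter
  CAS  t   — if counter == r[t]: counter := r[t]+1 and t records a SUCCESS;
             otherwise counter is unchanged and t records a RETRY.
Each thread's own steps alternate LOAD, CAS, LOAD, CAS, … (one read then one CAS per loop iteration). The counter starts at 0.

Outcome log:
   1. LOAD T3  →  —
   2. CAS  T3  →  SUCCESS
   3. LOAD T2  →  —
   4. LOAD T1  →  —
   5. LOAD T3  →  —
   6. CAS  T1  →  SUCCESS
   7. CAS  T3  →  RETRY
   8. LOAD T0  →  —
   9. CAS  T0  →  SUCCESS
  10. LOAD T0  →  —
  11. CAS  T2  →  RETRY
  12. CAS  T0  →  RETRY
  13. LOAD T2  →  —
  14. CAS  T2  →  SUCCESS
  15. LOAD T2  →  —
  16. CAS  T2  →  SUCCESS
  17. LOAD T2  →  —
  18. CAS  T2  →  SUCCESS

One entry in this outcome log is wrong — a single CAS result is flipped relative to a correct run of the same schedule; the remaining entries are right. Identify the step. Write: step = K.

step = 12

Re-executing:
   1) LOAD T3:  M=0  r_T3=0
   2) CAS  T3:  M=1  r_T3=0 ✓
   3) LOAD T2:  M=1  r_T2=1
   4) LOAD T1:  M=1  r_T1=1
   5) LOAD T3:  M=1  r_T3=1
   6) CAS  T1:  M=2  r_T1=1 ✓
   7) CAS  T3:  M=2  r_T3=1 ✗
   8) LOAD T0:  M=2  r_T0=2
   9) CAS  T0:  M=3  r_T0=2 ✓
  10) LOAD T0:  M=3  r_T0=3
  11) CAS  T2:  M=3  r_T2=1 ✗
  12) CAS  T0:  M=4  r_T0=3 ✓
  13) LOAD T2:  M=4  r_T2=4
  14) CAS  T2:  M=5  r_T2=4 ✓
  15) LOAD T2:  M=5  r_T2=5
  16) CAS  T2:  M=6  r_T2=5 ✓
  17) LOAD T2:  M=6  r_T2=6
  18) CAS  T2:  M=7  r_T2=6 ✓
Log disagrees first at step 12.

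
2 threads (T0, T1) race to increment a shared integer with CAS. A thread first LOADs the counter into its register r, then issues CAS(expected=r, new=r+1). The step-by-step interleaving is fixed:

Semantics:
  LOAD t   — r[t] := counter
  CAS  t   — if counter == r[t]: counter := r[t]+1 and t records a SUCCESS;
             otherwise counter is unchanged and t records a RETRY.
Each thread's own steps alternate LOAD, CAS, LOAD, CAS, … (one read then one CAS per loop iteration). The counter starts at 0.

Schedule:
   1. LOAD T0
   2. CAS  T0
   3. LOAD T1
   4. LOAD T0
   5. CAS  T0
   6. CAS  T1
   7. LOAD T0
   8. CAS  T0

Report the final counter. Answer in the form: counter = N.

counter = 3

   1) LOAD T0:  M=0  r_T0=0
   2) CAS  T0:  M=1  r_T0=0 ✓
   3) LOAD T1:  M=1  r_T1=1
   4) LOAD T0:  M=1  r_T0=1
   5) CAS  T0:  M=2  r_T0=1 ✓
   6) CAS  T1:  M=2  r_T1=1 ✗
   7) LOAD T0:  M=2  r_T0=2
   8) CAS  T0:  M=3  r_T0=2 ✓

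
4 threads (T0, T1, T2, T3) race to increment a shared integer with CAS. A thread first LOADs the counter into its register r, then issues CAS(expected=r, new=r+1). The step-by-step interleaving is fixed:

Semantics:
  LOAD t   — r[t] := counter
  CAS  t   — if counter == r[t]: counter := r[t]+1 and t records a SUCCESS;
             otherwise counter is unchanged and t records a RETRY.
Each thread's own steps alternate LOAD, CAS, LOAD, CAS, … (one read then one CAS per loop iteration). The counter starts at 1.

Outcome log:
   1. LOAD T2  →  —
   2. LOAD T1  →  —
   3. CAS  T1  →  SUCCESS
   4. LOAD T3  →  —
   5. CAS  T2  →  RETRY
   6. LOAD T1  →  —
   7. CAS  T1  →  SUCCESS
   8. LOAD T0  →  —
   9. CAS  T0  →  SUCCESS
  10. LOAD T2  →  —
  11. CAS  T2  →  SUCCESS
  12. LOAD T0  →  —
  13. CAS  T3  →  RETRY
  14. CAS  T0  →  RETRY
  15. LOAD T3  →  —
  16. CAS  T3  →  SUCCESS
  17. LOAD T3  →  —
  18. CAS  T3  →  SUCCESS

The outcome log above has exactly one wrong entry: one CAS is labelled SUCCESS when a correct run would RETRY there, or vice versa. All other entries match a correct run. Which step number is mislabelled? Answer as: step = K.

Re-executing:
[1] T2.load  rd  (counter 1, T2.r 1)
[2] T1.load  rd  (counter 1, T1.r 1)
[3] T1.cas  hit  (counter 2, T1.r 1)
[4] T3.load  rd  (counter 2, T3.r 2)
[5] T2.cas  miss  (counter 2, T2.r 1)
[6] T1.load  rd  (counter 2, T1.r 2)
[7] T1.cas  hit  (counter 3, T1.r 2)
[8] T0.load  rd  (counter 3, T0.r 3)
[9] T0.cas  hit  (counter 4, T0.r 3)
[10] T2.load  rd  (counter 4, T2.r 4)
[11] T2.cas  hit  (counter 5, T2.r 4)
[12] T0.load  rd  (counter 5, T0.r 5)
[13] T3.cas  miss  (counter 5, T3.r 2)
[14] T0.cas  hit  (counter 6, T0.r 5)
[15] T3.load  rd  (counter 6, T3.r 6)
[16] T3.cas  hit  (counter 7, T3.r 6)
[17] T3.load  rd  (counter 7, T3.r 7)
[18] T3.cas  hit  (counter 8, T3.r 7)
Log disagrees first at step 14.

step = 14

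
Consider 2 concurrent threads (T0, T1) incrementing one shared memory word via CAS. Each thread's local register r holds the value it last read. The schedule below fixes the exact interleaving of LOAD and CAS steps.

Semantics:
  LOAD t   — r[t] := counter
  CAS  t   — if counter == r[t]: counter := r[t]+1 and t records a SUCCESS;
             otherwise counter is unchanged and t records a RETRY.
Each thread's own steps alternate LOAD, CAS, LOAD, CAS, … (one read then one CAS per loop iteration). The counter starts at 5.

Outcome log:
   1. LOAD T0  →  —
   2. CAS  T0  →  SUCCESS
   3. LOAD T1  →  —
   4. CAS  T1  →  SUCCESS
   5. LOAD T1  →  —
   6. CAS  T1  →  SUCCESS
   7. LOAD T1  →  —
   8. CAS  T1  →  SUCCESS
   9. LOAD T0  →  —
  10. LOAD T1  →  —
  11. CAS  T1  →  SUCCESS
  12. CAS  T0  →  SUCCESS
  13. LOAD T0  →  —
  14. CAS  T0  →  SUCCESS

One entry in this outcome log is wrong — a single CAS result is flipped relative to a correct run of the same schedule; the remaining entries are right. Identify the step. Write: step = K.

Re-executing:
1. LOAD T0 → mem=5 r[T0]=5 [LOAD]
2. CAS T0 → mem=6 r[T0]=5 [OK]
3. LOAD T1 → mem=6 r[T1]=6 [LOAD]
4. CAS T1 → mem=7 r[T1]=6 [OK]
5. LOAD T1 → mem=7 r[T1]=7 [LOAD]
6. CAS T1 → mem=8 r[T1]=7 [OK]
7. LOAD T1 → mem=8 r[T1]=8 [LOAD]
8. CAS T1 → mem=9 r[T1]=8 [OK]
9. LOAD T0 → mem=9 r[T0]=9 [LOAD]
10. LOAD T1 → mem=9 r[T1]=9 [LOAD]
11. CAS T1 → mem=10 r[T1]=9 [OK]
12. CAS T0 → mem=10 r[T0]=9 [RETRY]
13. LOAD T0 → mem=10 r[T0]=10 [LOAD]
14. CAS T0 → mem=11 r[T0]=10 [OK]
Mismatch at 12.

step = 12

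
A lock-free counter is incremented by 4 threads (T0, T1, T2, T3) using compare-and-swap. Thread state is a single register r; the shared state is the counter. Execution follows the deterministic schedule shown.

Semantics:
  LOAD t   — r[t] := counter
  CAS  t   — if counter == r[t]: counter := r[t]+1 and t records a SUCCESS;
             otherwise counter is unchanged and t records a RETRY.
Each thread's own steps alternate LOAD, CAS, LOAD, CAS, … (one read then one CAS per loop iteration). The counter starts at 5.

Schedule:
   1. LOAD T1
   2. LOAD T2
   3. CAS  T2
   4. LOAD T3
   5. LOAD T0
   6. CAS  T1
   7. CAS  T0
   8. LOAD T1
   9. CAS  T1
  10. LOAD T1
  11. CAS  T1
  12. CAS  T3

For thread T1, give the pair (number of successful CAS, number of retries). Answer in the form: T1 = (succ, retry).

   1) LOAD T1:  M=5  r_T1=5
   2) LOAD T2:  M=5  r_T2=5
   3) CAS  T2:  M=6  r_T2=5 ✓
   4) LOAD T3:  M=6  r_T3=6
   5) LOAD T0:  M=6  r_T0=6
   6) CAS  T1:  M=6  r_T1=5 ✗
   7) CAS  T0:  M=7  r_T0=6 ✓
   8) LOAD T1:  M=7  r_T1=7
   9) CAS  T1:  M=8  r_T1=7 ✓
  10) LOAD T1:  M=8  r_T1=8
  11) CAS  T1:  M=9  r_T1=8 ✓
  12) CAS  T3:  M=9  r_T3=6 ✗

T1 = (2, 1)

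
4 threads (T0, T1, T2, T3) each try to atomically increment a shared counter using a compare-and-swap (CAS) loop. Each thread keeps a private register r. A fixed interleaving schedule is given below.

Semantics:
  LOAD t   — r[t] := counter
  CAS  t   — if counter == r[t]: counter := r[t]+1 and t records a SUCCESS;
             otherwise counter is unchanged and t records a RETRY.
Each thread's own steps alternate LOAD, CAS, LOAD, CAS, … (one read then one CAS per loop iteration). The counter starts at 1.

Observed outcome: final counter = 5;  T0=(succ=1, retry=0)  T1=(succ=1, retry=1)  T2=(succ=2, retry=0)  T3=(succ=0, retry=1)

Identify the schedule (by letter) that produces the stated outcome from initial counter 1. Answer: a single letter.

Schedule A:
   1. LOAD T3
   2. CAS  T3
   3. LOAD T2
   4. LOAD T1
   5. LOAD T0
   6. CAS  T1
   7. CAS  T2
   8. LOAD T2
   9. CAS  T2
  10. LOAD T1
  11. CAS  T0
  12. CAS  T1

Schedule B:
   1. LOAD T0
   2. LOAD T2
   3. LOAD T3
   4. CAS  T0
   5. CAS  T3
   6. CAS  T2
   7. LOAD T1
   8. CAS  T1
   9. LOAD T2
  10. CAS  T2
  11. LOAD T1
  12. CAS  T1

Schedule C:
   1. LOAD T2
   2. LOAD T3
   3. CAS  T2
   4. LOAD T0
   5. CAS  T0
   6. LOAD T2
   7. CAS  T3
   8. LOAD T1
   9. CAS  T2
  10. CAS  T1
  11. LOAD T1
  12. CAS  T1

C

Tracing schedule C:
   1) LOAD T2:  M=1  r_T2=1
   2) LOAD T3:  M=1  r_T3=1
   3) CAS  T2:  M=2  r_T2=1 ✓
   4) LOAD T0:  M=2  r_T0=2
   5) CAS  T0:  M=3  r_T0=2 ✓
   6) LOAD T2:  M=3  r_T2=3
   7) CAS  T3:  M=3  r_T3=1 ✗
   8) LOAD T1:  M=3  r_T1=3
   9) CAS  T2:  M=4  r_T2=3 ✓
  10) CAS  T1:  M=4  r_T1=3 ✗
  11) LOAD T1:  M=4  r_T1=4
  12) CAS  T1:  M=5  r_T1=4 ✓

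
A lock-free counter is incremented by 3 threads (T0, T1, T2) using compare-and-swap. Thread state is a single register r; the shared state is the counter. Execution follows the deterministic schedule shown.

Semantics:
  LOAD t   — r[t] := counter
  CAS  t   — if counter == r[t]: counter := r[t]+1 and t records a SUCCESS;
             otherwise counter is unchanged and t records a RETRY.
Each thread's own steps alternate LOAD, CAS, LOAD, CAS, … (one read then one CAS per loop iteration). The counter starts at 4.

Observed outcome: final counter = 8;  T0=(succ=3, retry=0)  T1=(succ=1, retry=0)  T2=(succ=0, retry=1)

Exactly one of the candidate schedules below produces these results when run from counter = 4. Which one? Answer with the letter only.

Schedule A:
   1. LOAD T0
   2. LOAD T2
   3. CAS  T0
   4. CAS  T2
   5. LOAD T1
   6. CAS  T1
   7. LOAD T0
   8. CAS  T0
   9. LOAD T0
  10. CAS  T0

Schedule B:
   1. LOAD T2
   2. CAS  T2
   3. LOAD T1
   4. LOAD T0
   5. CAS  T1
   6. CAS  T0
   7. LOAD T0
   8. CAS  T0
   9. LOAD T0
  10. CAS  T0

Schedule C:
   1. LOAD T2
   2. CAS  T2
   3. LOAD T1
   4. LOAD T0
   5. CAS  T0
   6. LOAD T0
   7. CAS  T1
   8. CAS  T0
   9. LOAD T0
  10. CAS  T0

A

Simulating candidate A:
[1] T0.load  rd  (counter 4, T0.r 4)
[2] T2.load  rd  (counter 4, T2.r 4)
[3] T0.cas  hit  (counter 5, T0.r 4)
[4] T2.cas  miss  (counter 5, T2.r 4)
[5] T1.load  rd  (counter 5, T1.r 5)
[6] T1.cas  hit  (counter 6, T1.r 5)
[7] T0.load  rd  (counter 6, T0.r 6)
[8] T0.cas  hit  (counter 7, T0.r 6)
[9] T0.load  rd  (counter 7, T0.r 7)
[10] T0.cas  hit  (counter 8, T0.r 7)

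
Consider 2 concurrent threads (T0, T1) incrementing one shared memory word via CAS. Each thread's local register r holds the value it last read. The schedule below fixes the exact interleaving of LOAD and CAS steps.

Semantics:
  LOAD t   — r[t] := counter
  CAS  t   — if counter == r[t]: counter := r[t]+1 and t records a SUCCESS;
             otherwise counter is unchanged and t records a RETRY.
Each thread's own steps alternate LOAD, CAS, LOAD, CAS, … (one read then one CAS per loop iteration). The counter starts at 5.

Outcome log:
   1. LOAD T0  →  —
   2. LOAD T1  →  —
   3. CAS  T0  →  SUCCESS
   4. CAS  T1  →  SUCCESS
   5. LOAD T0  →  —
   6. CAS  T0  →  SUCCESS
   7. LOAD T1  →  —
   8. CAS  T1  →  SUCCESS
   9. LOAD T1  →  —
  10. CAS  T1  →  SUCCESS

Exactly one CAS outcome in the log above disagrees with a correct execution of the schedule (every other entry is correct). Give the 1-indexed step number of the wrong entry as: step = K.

step = 4

Correct run:
1. LOAD T0 → mem=5 r[T0]=5 [LOAD]
2. LOAD T1 → mem=5 r[T1]=5 [LOAD]
3. CAS T0 → mem=6 r[T0]=5 [OK]
4. CAS T1 → mem=6 r[T1]=5 [RETRY]
5. LOAD T0 → mem=6 r[T0]=6 [LOAD]
6. CAS T0 → mem=7 r[T0]=6 [OK]
7. LOAD T1 → mem=7 r[T1]=7 [LOAD]
8. CAS T1 → mem=8 r[T1]=7 [OK]
9. LOAD T1 → mem=8 r[T1]=8 [LOAD]
10. CAS T1 → mem=9 r[T1]=8 [OK]
Flip is step 4.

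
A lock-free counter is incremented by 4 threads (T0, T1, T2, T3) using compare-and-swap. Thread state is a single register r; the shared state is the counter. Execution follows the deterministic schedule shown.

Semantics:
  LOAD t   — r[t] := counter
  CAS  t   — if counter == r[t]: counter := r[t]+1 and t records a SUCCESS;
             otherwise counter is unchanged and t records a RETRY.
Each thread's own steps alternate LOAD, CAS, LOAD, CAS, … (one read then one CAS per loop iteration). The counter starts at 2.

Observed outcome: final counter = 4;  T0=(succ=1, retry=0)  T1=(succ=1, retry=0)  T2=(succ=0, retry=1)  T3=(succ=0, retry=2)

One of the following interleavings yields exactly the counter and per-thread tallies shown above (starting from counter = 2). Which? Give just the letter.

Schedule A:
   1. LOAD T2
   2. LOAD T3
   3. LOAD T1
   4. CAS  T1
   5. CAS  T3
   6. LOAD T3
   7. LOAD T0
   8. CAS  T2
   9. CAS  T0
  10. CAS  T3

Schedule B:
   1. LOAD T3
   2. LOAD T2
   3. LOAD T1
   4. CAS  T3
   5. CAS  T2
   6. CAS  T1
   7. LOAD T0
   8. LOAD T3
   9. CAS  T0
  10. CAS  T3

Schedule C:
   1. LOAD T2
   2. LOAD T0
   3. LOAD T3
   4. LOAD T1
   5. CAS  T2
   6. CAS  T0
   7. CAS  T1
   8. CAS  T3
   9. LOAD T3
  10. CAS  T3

Tracing schedule A:
[1] T2.load  rd  (counter 2, T2.r 2)
[2] T3.load  rd  (counter 2, T3.r 2)
[3] T1.load  rd  (counter 2, T1.r 2)
[4] T1.cas  hit  (counter 3, T1.r 2)
[5] T3.cas  miss  (counter 3, T3.r 2)
[6] T3.load  rd  (counter 3, T3.r 3)
[7] T0.load  rd  (counter 3, T0.r 3)
[8] T2.cas  miss  (counter 3, T2.r 2)
[9] T0.cas  hit  (counter 4, T0.r 3)
[10] T3.cas  miss  (counter 4, T3.r 3)

A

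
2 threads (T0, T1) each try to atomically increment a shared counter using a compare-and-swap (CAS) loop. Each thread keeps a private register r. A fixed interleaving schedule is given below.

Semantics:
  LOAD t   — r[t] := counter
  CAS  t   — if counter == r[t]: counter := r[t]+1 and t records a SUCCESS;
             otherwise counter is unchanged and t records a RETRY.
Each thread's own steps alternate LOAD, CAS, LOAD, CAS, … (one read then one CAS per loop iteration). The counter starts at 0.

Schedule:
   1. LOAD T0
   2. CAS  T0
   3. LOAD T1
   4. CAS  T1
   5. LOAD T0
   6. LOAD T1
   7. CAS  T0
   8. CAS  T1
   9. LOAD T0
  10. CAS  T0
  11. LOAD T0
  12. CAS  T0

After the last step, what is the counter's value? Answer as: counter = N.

counter = 5

T0 LOAD — after: cnt=0, r=0 — load
T0 CAS — after: cnt=1, r=0 — ok
T1 LOAD — after: cnt=1, r=1 — load
T1 CAS — after: cnt=2, r=1 — ok
T0 LOAD — after: cnt=2, r=2 — load
T1 LOAD — after: cnt=2, r=2 — load
T0 CAS — after: cnt=3, r=2 — ok
T1 CAS — after: cnt=3, r=2 — retry
T0 LOAD — after: cnt=3, r=3 — load
T0 CAS — after: cnt=4, r=3 — ok
T0 LOAD — after: cnt=4, r=4 — load
T0 CAS — after: cnt=5, r=4 — ok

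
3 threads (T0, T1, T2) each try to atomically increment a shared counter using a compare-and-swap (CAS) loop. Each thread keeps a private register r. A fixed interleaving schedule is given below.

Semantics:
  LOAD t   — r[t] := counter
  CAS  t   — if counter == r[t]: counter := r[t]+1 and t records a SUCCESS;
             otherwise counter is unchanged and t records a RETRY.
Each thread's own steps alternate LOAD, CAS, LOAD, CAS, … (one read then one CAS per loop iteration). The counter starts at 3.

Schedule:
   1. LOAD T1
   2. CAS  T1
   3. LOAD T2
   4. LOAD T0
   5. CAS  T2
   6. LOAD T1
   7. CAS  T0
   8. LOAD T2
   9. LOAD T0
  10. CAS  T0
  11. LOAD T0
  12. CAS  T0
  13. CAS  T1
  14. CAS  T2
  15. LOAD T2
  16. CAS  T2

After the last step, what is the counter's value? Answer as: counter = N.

counter = 8

#1 T1 reads 3
#2 T1 CAS(3→4) writes; counter now 4
#3 T2 reads 4
#4 T0 reads 4
#5 T2 CAS(4→5) writes; counter now 5
#6 T1 reads 5
#7 T0 CAS(4→5) fails; counter now 5
#8 T2 reads 5
#9 T0 reads 5
#10 T0 CAS(5→6) writes; counter now 6
#11 T0 reads 6
#12 T0 CAS(6→7) writes; counter now 7
#13 T1 CAS(5→6) fails; counter now 7
#14 T2 CAS(5→6) fails; counter now 7
#15 T2 reads 7
#16 T2 CAS(7→8) writes; counter now 8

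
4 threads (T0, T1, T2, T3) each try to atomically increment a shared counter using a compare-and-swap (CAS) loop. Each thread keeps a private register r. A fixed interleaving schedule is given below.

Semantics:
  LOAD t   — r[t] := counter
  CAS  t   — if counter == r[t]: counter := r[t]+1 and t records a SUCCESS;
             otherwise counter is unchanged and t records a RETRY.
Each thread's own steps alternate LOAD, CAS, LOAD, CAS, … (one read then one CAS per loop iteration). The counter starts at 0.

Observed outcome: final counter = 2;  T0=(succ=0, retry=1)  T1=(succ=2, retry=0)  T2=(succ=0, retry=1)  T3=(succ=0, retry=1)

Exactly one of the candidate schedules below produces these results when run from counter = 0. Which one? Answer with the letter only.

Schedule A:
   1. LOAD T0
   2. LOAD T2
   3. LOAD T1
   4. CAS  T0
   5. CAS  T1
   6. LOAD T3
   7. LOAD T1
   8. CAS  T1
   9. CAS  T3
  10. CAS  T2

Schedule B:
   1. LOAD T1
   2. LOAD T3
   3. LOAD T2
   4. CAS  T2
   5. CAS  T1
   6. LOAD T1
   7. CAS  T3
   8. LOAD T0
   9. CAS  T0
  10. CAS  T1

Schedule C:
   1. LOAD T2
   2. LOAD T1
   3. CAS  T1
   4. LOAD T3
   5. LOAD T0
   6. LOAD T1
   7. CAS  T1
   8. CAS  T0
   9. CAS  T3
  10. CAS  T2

Simulating candidate C:
   1) LOAD T2:  M=0  r_T2=0
   2) LOAD T1:  M=0  r_T1=0
   3) CAS  T1:  M=1  r_T1=0 ✓
   4) LOAD T3:  M=1  r_T3=1
   5) LOAD T0:  M=1  r_T0=1
   6) LOAD T1:  M=1  r_T1=1
   7) CAS  T1:  M=2  r_T1=1 ✓
   8) CAS  T0:  M=2  r_T0=1 ✗
   9) CAS  T3:  M=2  r_T3=1 ✗
  10) CAS  T2:  M=2  r_T2=0 ✗

C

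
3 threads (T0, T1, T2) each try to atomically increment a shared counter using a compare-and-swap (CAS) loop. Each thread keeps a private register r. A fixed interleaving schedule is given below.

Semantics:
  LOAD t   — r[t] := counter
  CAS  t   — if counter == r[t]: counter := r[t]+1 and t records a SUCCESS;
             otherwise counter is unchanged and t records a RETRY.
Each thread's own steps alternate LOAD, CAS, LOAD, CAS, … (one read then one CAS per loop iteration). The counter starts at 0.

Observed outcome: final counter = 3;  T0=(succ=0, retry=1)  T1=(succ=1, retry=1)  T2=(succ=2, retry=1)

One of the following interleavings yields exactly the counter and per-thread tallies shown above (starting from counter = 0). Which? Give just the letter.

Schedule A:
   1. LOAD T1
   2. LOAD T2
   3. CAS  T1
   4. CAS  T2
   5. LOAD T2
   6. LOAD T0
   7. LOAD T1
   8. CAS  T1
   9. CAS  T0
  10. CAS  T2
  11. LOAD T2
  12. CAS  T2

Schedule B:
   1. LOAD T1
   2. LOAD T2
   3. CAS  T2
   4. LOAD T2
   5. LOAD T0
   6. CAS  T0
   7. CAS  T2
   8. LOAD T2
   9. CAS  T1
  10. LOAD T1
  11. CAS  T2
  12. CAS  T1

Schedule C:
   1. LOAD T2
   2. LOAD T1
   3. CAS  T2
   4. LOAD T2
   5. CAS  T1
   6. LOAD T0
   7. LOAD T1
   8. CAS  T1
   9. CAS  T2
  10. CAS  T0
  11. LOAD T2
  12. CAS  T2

C

Simulating candidate C:
T2 LOAD — after: cnt=0, r=0 — load
T1 LOAD — after: cnt=0, r=0 — load
T2 CAS — after: cnt=1, r=0 — ok
T2 LOAD — after: cnt=1, r=1 — load
T1 CAS — after: cnt=1, r=0 — retry
T0 LOAD — after: cnt=1, r=1 — load
T1 LOAD — after: cnt=1, r=1 — load
T1 CAS — after: cnt=2, r=1 — ok
T2 CAS — after: cnt=2, r=1 — retry
T0 CAS — after: cnt=2, r=1 — retry
T2 LOAD — after: cnt=2, r=2 — load
T2 CAS — after: cnt=3, r=2 — ok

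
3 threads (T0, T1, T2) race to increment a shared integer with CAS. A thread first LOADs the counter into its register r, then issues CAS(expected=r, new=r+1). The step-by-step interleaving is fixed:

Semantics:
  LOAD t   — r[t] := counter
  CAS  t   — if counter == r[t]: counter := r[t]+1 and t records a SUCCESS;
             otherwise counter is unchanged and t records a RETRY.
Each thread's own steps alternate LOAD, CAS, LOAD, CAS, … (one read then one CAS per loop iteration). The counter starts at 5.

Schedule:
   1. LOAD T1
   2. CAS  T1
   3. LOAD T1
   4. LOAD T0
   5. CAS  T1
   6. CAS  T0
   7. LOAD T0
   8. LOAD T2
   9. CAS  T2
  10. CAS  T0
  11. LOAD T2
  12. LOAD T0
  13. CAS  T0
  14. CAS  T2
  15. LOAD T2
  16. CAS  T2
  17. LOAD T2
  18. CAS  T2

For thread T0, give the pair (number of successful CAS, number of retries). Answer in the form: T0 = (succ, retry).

T0 = (1, 2)

1. LOAD T1 → mem=5 r[T1]=5 [LOAD]
2. CAS T1 → mem=6 r[T1]=5 [OK]
3. LOAD T1 → mem=6 r[T1]=6 [LOAD]
4. LOAD T0 → mem=6 r[T0]=6 [LOAD]
5. CAS T1 → mem=7 r[T1]=6 [OK]
6. CAS T0 → mem=7 r[T0]=6 [RETRY]
7. LOAD T0 → mem=7 r[T0]=7 [LOAD]
8. LOAD T2 → mem=7 r[T2]=7 [LOAD]
9. CAS T2 → mem=8 r[T2]=7 [OK]
10. CAS T0 → mem=8 r[T0]=7 [RETRY]
11. LOAD T2 → mem=8 r[T2]=8 [LOAD]
12. LOAD T0 → mem=8 r[T0]=8 [LOAD]
13. CAS T0 → mem=9 r[T0]=8 [OK]
14. CAS T2 → mem=9 r[T2]=8 [RETRY]
15. LOAD T2 → mem=9 r[T2]=9 [LOAD]
16. CAS T2 → mem=10 r[T2]=9 [OK]
17. LOAD T2 → mem=10 r[T2]=10 [LOAD]
18. CAS T2 → mem=11 r[T2]=10 [OK]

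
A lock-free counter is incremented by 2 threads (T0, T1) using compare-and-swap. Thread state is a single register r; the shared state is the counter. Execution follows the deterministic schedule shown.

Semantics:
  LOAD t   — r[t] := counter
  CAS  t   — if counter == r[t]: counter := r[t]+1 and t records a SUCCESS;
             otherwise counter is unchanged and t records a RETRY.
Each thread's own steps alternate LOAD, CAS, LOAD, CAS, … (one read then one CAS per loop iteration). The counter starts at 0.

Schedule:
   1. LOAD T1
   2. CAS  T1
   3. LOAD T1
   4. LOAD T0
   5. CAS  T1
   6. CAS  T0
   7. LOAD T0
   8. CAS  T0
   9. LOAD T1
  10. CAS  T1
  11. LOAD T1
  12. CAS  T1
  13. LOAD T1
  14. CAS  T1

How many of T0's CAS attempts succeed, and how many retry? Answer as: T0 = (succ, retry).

T0 = (1, 1)

[1] T1.load  rd  (counter 0, T1.r 0)
[2] T1.cas  hit  (counter 1, T1.r 0)
[3] T1.load  rd  (counter 1, T1.r 1)
[4] T0.load  rd  (counter 1, T0.r 1)
[5] T1.cas  hit  (counter 2, T1.r 1)
[6] T0.cas  miss  (counter 2, T0.r 1)
[7] T0.load  rd  (counter 2, T0.r 2)
[8] T0.cas  hit  (counter 3, T0.r 2)
[9] T1.load  rd  (counter 3, T1.r 3)
[10] T1.cas  hit  (counter 4, T1.r 3)
[11] T1.load  rd  (counter 4, T1.r 4)
[12] T1.cas  hit  (counter 5, T1.r 4)
[13] T1.load  rd  (counter 5, T1.r 5)
[14] T1.cas  hit  (counter 6, T1.r 5)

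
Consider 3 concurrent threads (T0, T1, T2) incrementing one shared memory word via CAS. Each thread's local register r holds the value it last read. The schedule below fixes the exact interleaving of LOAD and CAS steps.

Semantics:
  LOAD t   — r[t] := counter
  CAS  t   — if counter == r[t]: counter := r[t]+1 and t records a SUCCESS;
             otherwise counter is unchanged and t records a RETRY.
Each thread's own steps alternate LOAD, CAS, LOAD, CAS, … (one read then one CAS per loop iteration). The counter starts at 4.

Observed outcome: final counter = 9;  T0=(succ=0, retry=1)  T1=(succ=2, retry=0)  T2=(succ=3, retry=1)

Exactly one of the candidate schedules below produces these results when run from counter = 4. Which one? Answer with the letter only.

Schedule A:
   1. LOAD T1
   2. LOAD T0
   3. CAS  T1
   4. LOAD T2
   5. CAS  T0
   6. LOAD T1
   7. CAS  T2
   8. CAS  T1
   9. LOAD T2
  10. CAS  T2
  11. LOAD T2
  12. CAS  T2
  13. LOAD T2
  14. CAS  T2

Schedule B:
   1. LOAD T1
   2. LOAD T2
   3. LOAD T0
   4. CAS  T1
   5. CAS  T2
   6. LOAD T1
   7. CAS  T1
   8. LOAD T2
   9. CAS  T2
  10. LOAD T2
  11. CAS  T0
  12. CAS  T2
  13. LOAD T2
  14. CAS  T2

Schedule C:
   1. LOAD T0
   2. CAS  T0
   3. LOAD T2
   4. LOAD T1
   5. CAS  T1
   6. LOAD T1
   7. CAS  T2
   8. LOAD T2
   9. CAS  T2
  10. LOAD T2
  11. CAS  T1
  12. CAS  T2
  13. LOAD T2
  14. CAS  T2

Simulating candidate B:
   1) LOAD T1:  M=4  r_T1=4
   2) LOAD T2:  M=4  r_T2=4
   3) LOAD T0:  M=4  r_T0=4
   4) CAS  T1:  M=5  r_T1=4 ✓
   5) CAS  T2:  M=5  r_T2=4 ✗
   6) LOAD T1:  M=5  r_T1=5
   7) CAS  T1:  M=6  r_T1=5 ✓
   8) LOAD T2:  M=6  r_T2=6
   9) CAS  T2:  M=7  r_T2=6 ✓
  10) LOAD T2:  M=7  r_T2=7
  11) CAS  T0:  M=7  r_T0=4 ✗
  12) CAS  T2:  M=8  r_T2=7 ✓
  13) LOAD T2:  M=8  r_T2=8
  14) CAS  T2:  M=9  r_T2=8 ✓

B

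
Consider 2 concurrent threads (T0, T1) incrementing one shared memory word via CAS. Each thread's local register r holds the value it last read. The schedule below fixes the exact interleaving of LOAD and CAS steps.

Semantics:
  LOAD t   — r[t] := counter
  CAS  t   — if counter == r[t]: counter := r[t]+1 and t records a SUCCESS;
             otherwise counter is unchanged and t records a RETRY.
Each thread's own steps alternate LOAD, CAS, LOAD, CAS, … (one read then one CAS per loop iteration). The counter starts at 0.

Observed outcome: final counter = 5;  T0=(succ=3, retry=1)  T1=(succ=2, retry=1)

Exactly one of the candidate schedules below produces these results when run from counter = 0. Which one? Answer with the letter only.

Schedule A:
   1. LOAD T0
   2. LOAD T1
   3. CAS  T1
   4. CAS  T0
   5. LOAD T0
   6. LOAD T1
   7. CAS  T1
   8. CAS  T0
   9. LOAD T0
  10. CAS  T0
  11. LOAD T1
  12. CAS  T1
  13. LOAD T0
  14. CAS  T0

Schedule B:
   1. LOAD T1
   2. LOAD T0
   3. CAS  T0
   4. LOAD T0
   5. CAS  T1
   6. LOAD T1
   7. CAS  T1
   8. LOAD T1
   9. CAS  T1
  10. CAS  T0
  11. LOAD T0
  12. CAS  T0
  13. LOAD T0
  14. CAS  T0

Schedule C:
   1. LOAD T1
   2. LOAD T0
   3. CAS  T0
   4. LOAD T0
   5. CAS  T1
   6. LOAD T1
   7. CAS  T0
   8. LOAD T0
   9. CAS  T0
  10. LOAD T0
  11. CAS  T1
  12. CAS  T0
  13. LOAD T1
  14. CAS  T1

Tracing schedule B:
   1) LOAD T1:  M=0  r_T1=0
   2) LOAD T0:  M=0  r_T0=0
   3) CAS  T0:  M=1  r_T0=0 ✓
   4) LOAD T0:  M=1  r_T0=1
   5) CAS  T1:  M=1  r_T1=0 ✗
   6) LOAD T1:  M=1  r_T1=1
   7) CAS  T1:  M=2  r_T1=1 ✓
   8) LOAD T1:  M=2  r_T1=2
   9) CAS  T1:  M=3  r_T1=2 ✓
  10) CAS  T0:  M=3  r_T0=1 ✗
  11) LOAD T0:  M=3  r_T0=3
  12) CAS  T0:  M=4  r_T0=3 ✓
  13) LOAD T0:  M=4  r_T0=4
  14) CAS  T0:  M=5  r_T0=4 ✓

B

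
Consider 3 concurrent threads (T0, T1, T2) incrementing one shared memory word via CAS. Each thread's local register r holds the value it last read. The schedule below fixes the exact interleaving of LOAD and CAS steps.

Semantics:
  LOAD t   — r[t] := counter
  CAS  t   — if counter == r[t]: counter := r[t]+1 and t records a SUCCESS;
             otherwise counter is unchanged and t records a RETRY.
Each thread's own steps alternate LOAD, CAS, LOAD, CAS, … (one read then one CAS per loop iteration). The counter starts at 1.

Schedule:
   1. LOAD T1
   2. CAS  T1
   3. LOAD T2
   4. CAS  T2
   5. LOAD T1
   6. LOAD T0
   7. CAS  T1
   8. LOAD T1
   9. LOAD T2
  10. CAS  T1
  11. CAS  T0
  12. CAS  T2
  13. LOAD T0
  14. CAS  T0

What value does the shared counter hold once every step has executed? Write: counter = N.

counter = 6

step 1: T1 LOAD ⇒ load; ctr=1 reg=1
step 2: T1 CAS ⇒ ok; ctr=2 reg=1
step 3: T2 LOAD ⇒ load; ctr=2 reg=2
step 4: T2 CAS ⇒ ok; ctr=3 reg=2
step 5: T1 LOAD ⇒ load; ctr=3 reg=3
step 6: T0 LOAD ⇒ load; ctr=3 reg=3
step 7: T1 CAS ⇒ ok; ctr=4 reg=3
step 8: T1 LOAD ⇒ load; ctr=4 reg=4
step 9: T2 LOAD ⇒ load; ctr=4 reg=4
step 10: T1 CAS ⇒ ok; ctr=5 reg=4
step 11: T0 CAS ⇒ retry; ctr=5 reg=3
step 12: T2 CAS ⇒ retry; ctr=5 reg=4
step 13: T0 LOAD ⇒ load; ctr=5 reg=5
step 14: T0 CAS ⇒ ok; ctr=6 reg=5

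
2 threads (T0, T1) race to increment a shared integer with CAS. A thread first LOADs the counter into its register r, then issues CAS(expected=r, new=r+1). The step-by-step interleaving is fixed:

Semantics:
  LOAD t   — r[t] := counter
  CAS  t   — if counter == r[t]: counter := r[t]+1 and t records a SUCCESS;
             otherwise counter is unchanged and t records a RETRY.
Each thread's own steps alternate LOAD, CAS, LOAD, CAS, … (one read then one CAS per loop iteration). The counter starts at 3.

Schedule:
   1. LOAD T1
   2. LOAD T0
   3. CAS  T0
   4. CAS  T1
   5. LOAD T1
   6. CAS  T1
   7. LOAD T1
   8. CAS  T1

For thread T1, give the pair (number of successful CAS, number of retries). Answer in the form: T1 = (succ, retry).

T1 = (2, 1)

   1) LOAD T1:  M=3  r_T1=3
   2) LOAD T0:  M=3  r_T0=3
   3) CAS  T0:  M=4  r_T0=3 ✓
   4) CAS  T1:  M=4  r_T1=3 ✗
   5) LOAD T1:  M=4  r_T1=4
   6) CAS  T1:  M=5  r_T1=4 ✓
   7) LOAD T1:  M=5  r_T1=5
   8) CAS  T1:  M=6  r_T1=5 ✓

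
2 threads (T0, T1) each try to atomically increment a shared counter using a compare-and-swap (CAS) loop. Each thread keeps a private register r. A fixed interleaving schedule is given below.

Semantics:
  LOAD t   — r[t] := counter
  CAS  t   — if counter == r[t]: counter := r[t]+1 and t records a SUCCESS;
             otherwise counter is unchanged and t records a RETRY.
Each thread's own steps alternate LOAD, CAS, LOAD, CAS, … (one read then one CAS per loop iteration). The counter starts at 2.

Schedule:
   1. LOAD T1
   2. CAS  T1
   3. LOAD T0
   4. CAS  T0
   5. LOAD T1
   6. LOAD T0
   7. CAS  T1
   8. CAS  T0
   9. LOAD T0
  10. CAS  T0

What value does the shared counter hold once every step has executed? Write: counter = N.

counter = 6

[1] T1.load  rd  (counter 2, T1.r 2)
[2] T1.cas  hit  (counter 3, T1.r 2)
[3] T0.load  rd  (counter 3, T0.r 3)
[4] T0.cas  hit  (counter 4, T0.r 3)
[5] T1.load  rd  (counter 4, T1.r 4)
[6] T0.load  rd  (counter 4, T0.r 4)
[7] T1.cas  hit  (counter 5, T1.r 4)
[8] T0.cas  miss  (counter 5, T0.r 4)
[9] T0.load  rd  (counter 5, T0.r 5)
[10] T0.cas  hit  (counter 6, T0.r 5)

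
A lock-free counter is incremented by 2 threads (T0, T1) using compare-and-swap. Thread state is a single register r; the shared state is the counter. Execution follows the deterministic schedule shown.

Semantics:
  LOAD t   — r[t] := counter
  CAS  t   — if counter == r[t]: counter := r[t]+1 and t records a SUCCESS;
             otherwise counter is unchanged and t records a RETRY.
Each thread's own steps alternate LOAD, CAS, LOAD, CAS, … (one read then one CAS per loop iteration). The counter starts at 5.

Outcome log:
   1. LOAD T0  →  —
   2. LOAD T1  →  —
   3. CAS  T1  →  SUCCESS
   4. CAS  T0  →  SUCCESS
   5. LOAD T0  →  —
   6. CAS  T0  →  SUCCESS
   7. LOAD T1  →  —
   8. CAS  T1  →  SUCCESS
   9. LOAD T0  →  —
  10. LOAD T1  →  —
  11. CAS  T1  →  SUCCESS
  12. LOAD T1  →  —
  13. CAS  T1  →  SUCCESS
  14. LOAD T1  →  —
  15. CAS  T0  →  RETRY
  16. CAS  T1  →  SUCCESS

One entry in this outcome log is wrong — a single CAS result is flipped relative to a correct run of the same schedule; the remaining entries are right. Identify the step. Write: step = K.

step = 4

Re-executing:
[1] T0.load  rd  (counter 5, T0.r 5)
[2] T1.load  rd  (counter 5, T1.r 5)
[3] T1.cas  hit  (counter 6, T1.r 5)
[4] T0.cas  miss  (counter 6, T0.r 5)
[5] T0.load  rd  (counter 6, T0.r 6)
[6] T0.cas  hit  (counter 7, T0.r 6)
[7] T1.load  rd  (counter 7, T1.r 7)
[8] T1.cas  hit  (counter 8, T1.r 7)
[9] T0.load  rd  (counter 8, T0.r 8)
[10] T1.load  rd  (counter 8, T1.r 8)
[11] T1.cas  hit  (counter 9, T1.r 8)
[12] T1.load  rd  (counter 9, T1.r 9)
[13] T1.cas  hit  (counter 10, T1.r 9)
[14] T1.load  rd  (counter 10, T1.r 10)
[15] T0.cas  miss  (counter 10, T0.r 8)
[16] T1.cas  hit  (counter 11, T1.r 10)
Log disagrees first at step 4.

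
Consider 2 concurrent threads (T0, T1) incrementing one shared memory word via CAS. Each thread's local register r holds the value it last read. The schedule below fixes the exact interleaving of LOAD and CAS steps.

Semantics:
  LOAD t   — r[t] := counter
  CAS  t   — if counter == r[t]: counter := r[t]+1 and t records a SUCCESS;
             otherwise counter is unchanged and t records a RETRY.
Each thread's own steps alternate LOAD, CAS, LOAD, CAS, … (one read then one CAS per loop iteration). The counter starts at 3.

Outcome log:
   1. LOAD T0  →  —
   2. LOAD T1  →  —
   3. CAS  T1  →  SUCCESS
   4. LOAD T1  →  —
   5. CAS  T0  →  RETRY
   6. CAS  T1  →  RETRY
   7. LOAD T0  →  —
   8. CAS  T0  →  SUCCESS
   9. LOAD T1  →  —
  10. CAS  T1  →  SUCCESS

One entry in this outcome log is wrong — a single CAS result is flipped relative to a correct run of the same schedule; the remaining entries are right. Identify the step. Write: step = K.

Correct run:
#1 T0 reads 3
#2 T1 reads 3
#3 T1 CAS(3→4) writes; counter now 4
#4 T1 reads 4
#5 T0 CAS(3→4) fails; counter now 4
#6 T1 CAS(4→5) writes; counter now 5
#7 T0 reads 5
#8 T0 CAS(5→6) writes; counter now 6
#9 T1 reads 6
#10 T1 CAS(6→7) writes; counter now 7
Log disagrees first at step 6.

step = 6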